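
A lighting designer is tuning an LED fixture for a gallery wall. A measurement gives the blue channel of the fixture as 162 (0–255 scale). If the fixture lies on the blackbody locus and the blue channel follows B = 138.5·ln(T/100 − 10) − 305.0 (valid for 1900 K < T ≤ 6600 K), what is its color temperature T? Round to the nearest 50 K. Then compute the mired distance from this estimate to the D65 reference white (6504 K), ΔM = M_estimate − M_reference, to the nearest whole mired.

+103 mireds

ln(t − 10) = (162 + 305.0) / 138.5 = 3.3718.
t − 10 = e^3.3718 = 29.132, so t = 39.132.
T = 100·t = 3913 K → 3900 K to the nearest 50 K.
M_estimate = 10⁶/3900 = 256.41; M_reference = 10⁶/6504 = 153.75.
ΔM = 256.41 − 153.75 = 102.66 → +103 mireds.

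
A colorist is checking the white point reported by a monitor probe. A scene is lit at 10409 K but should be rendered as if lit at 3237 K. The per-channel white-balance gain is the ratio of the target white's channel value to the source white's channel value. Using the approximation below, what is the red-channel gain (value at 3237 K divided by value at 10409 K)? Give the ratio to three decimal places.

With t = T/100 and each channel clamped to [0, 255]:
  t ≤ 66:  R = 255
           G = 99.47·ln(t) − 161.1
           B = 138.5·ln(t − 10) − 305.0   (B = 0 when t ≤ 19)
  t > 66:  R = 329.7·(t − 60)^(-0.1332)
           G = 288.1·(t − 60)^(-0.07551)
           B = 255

1.281

At 10409 K (t = 104.09):
  R = 329.7·(104.09 − 60)^(-0.1332) = 329.7·44.09^(-0.1332) = 329.7·0.60391 = 199.110.
At 3237 K (t = 32.37):
  R = 255 by definition for t ≤ 66.
Gain = 255.000 / 199.110 = 1.2807 → 1.281.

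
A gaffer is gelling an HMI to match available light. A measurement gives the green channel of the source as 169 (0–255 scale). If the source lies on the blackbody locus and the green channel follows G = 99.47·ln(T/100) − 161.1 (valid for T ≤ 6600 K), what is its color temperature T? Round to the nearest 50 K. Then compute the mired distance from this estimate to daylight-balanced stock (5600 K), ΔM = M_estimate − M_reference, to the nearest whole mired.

+185 mireds

ln t = (169 + 161.1) / 99.47 = 3.3186.
t = e^3.3186 = 27.621.
T = 100·t = 2762 K → 2750 K to the nearest 50 K.
M_estimate = 10⁶/2750 = 363.64; M_reference = 10⁶/5600 = 178.57.
ΔM = 363.64 − 178.57 = 185.06 → +185 mireds.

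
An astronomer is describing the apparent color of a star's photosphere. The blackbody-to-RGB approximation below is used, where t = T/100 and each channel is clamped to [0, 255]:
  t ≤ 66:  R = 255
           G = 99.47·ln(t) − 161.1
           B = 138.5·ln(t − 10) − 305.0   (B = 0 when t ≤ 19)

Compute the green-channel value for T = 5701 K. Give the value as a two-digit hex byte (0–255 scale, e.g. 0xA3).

t = 5701/100 = 57.01; the t ≤ 66 branch applies.
G = 99.47·ln 57.01 − 161.1 = 99.47·4.0432 − 161.1 = 241.080.
Rounded: 241; in hex, 0xF1.

0xF1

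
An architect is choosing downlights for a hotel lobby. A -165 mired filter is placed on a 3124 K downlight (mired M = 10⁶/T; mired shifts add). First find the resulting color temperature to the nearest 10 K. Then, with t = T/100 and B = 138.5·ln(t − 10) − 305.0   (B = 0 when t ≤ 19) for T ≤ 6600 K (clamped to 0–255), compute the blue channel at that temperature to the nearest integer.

249

M_in = 10⁶/3124 = 320.10; M_out = 320.10 + (-165) = 155.10.
T_out = 10⁶/155.10 = 6447.4 K → 6450 K; t = 64.5.
B = 138.5·ln(64.5 − 10) − 305.0 = 138.5·ln 54.5 − 305.0 = 138.5·3.9982 − 305.0 = 248.751.
Rounded: 249.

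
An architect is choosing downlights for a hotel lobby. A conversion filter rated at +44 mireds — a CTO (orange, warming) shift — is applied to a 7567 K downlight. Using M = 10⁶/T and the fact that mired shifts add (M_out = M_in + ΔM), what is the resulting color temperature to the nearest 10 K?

M_in = 10⁶/7567 = 132.15 mireds.
M_out = 132.15 + (+44) = 176.15 mireds.
T_out = 10⁶/176.15 = 5676.9 K → 5680 K.

5680 K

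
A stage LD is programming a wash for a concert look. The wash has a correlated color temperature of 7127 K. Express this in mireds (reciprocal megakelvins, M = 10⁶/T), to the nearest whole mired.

M = 10⁶ / 7127 = 140.311 → 140 mireds.

140 mireds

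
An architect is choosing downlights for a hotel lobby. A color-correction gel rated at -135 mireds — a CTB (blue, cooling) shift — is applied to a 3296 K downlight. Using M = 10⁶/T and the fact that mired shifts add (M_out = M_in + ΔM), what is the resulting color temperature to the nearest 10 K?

5940 K

M_in = 10⁶/3296 = 303.40 mireds.
M_out = 303.40 + (-135) = 168.40 mireds.
T_out = 10⁶/168.40 = 5938.3 K → 5940 K.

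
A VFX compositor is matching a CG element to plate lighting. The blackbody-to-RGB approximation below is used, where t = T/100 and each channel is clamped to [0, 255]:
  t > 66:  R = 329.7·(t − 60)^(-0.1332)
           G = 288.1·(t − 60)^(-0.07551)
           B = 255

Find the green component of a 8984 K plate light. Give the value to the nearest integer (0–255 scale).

t = 8984/100 = 89.84; the t > 66 branch applies.
G = 288.1·(89.84 − 60)^(-0.07551) = 288.1·29.84^(-0.07551) = 288.1·0.77382 = 222.937.
Rounded: 223.

223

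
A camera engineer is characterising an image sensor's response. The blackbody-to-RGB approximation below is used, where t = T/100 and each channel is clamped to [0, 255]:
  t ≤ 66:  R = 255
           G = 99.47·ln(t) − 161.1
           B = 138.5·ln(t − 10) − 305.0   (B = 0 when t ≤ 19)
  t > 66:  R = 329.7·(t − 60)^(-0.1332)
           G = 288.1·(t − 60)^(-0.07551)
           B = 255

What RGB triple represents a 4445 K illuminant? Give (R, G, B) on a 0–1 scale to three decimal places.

(1.000, 0.848, 0.726)

t = 4445/100 = 44.45; the t ≤ 66 branch applies.
R = 255 by definition for t ≤ 66.
G = 99.47·ln 44.45 − 161.1 = 99.47·3.7944 − 161.1 = 216.325.
B = 138.5·ln(44.45 − 10) − 305.0 = 138.5·ln 34.45 − 305.0 = 138.5·3.5395 − 305.0 = 185.222.
Dividing each by 255: (1.0000, 0.8483, 0.7264) → (1.000, 0.848, 0.726).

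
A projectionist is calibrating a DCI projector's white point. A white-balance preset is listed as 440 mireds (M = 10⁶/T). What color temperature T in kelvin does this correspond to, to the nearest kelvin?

T = 10⁶ / 440 = 2272.73 K → 2273 K.

2273 K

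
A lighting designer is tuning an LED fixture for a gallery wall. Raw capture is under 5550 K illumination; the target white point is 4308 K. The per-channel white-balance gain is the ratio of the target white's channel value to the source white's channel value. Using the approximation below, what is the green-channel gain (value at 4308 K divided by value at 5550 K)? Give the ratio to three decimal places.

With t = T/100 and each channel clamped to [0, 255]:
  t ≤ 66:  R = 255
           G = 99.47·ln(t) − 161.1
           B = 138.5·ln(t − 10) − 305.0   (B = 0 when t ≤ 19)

0.894

At 5550 K (t = 55.5):
  G = 99.47·ln 55.5 − 161.1 = 99.47·4.0164 − 161.1 = 238.410.
At 4308 K (t = 43.08):
  G = 99.47·ln 43.08 − 161.1 = 99.47·3.7631 − 161.1 = 213.211.
Gain = 213.211 / 238.410 = 0.8943 → 0.894.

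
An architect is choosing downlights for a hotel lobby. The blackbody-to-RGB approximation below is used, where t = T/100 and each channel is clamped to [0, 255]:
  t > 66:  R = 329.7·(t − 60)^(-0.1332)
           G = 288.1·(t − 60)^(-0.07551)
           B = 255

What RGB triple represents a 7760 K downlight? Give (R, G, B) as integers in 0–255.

(225, 232, 255)

t = 7760/100 = 77.6; the t > 66 branch applies.
R = 329.7·(77.6 − 60)^(-0.1332) = 329.7·17.6^(-0.1332) = 329.7·0.68249 = 225.018.
G = 288.1·(77.6 − 60)^(-0.07551) = 288.1·17.6^(-0.07551) = 288.1·0.80529 = 232.004.
B = 255 by definition for t > 66.
Rounded: (225, 232, 255).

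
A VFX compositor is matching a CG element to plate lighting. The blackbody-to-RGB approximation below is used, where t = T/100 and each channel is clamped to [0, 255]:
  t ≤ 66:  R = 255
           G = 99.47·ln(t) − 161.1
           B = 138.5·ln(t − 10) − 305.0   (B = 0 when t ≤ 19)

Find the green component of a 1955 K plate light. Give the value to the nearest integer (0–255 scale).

135

t = 1955/100 = 19.55; the t ≤ 66 branch applies.
G = 99.47·ln 19.55 − 161.1 = 99.47·2.9730 − 161.1 = 134.622.
Rounded: 135.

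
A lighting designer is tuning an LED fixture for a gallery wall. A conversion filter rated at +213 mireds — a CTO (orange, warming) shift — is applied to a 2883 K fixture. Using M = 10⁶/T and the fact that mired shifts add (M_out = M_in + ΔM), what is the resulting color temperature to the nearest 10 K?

1790 K

M_in = 10⁶/2883 = 346.86 mireds.
M_out = 346.86 + (+213) = 559.86 mireds.
T_out = 10⁶/559.86 = 1786.2 K → 1790 K.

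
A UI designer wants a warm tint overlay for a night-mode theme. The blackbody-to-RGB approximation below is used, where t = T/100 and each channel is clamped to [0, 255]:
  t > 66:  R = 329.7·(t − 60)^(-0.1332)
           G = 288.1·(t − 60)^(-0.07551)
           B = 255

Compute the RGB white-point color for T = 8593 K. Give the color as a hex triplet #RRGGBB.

t = 8593/100 = 85.93; the t > 66 branch applies.
R = 329.7·(85.93 − 60)^(-0.1332) = 329.7·25.93^(-0.1332) = 329.7·0.64816 = 213.698.
G = 288.1·(85.93 − 60)^(-0.07551) = 288.1·25.93^(-0.07551) = 288.1·0.78207 = 225.313.
B = 255 by definition for t > 66.
Rounded: (214, 225, 255).
In hex: #D6E1FF.

#D6E1FF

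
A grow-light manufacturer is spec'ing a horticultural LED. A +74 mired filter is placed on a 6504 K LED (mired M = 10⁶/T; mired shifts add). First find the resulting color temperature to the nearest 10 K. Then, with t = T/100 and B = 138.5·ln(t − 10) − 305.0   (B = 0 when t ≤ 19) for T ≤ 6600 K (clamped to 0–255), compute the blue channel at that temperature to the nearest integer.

183

M_in = 10⁶/6504 = 153.75; M_out = 153.75 + (+74) = 227.75.
T_out = 10⁶/227.75 = 4390.7 K → 4390 K; t = 43.9.
B = 138.5·ln(43.9 − 10) − 305.0 = 138.5·ln 33.9 − 305.0 = 138.5·3.5234 − 305.0 = 182.993.
Rounded: 183.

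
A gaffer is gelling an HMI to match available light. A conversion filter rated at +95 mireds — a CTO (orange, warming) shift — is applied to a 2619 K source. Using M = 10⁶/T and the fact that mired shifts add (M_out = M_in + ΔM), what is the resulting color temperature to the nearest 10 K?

2100 K

M_in = 10⁶/2619 = 381.83 mireds.
M_out = 381.83 + (+95) = 476.83 mireds.
T_out = 10⁶/476.83 = 2097.2 K → 2100 K.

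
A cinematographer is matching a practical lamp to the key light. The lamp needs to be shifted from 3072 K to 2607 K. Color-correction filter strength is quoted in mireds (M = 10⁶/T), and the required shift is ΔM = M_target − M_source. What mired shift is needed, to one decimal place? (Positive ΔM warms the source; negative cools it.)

+58.1 mireds

M_source = 10⁶/3072 = 325.521; M_target = 10⁶/2607 = 383.583.
ΔM = 383.583 − 325.521 = 58.062 → +58.1 mireds, a warming shift.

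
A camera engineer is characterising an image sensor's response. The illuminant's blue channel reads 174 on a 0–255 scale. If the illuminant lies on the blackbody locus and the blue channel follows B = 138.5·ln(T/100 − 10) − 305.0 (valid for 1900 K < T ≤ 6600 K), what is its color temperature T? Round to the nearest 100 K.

4200 K

ln(t − 10) = (174 + 305.0) / 138.5 = 3.4585.
t − 10 = e^3.4585 = 31.769, so t = 41.769.
T = 100·t = 4177 K → 4200 K to the nearest 100 K.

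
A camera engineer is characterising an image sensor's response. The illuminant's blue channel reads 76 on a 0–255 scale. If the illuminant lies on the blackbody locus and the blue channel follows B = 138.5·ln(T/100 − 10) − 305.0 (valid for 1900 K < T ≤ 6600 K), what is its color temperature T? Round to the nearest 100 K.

ln(t − 10) = (76 + 305.0) / 138.5 = 2.7509.
t − 10 = e^2.7509 = 15.657, so t = 25.657.
T = 100·t = 2566 K → 2600 K to the nearest 100 K.

2600 K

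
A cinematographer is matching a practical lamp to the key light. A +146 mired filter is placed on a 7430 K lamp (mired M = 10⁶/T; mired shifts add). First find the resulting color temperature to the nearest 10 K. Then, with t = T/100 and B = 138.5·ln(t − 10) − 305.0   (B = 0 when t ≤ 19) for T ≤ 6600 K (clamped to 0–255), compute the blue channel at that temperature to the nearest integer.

144

M_in = 10⁶/7430 = 134.59; M_out = 134.59 + (+146) = 280.59.
T_out = 10⁶/280.59 = 3563.9 K → 3560 K; t = 35.6.
B = 138.5·ln(35.6 − 10) − 305.0 = 138.5·ln 25.6 − 305.0 = 138.5·3.2426 − 305.0 = 144.099.
Rounded: 144.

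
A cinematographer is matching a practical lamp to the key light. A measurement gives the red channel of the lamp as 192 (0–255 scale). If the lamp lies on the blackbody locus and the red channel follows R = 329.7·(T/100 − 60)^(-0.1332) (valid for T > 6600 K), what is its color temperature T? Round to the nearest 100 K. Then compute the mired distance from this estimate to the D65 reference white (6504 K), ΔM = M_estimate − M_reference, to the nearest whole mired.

-69 mireds

(t − 60)^(-0.1332) = 192/329.7 = 0.58235.
t − 60 = 0.58235^(1/-0.1332) = 0.58235^(-7.508) = 57.929, so t = 117.929.
T = 100·t = 11793 K → 11800 K to the nearest 100 K.
M_estimate = 10⁶/11800 = 84.75; M_reference = 10⁶/6504 = 153.75.
ΔM = 84.75 − 153.75 = -69.01 → -69 mireds.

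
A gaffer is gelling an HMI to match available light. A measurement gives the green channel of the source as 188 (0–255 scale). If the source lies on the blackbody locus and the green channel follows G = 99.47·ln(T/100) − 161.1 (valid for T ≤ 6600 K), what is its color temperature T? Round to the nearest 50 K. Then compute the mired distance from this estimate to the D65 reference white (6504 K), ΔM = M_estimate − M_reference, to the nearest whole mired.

ln t = (188 + 161.1) / 99.47 = 3.5096.
t = e^3.5096 = 33.435.
T = 100·t = 3343 K → 3350 K to the nearest 50 K.
M_estimate = 10⁶/3350 = 298.51; M_reference = 10⁶/6504 = 153.75.
ΔM = 298.51 − 153.75 = 144.76 → +145 mireds.

+145 mireds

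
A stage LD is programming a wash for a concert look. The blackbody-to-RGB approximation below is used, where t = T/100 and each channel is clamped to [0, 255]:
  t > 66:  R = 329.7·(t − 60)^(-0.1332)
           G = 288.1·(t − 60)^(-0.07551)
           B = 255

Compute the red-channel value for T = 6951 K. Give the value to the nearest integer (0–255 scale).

244

t = 6951/100 = 69.51; the t > 66 branch applies.
R = 329.7·(69.51 − 60)^(-0.1332) = 329.7·9.51^(-0.1332) = 329.7·0.74081 = 244.245.
Rounded: 244.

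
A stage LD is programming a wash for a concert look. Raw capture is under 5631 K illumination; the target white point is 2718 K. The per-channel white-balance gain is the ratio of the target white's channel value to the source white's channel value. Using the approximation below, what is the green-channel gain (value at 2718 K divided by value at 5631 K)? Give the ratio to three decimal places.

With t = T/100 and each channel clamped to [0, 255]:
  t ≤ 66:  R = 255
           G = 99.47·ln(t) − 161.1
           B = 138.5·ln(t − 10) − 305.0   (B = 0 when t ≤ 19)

At 5631 K (t = 56.31):
  G = 99.47·ln 56.31 − 161.1 = 99.47·4.0309 − 161.1 = 239.851.
At 2718 K (t = 27.18):
  G = 99.47·ln 27.18 − 161.1 = 99.47·3.3025 − 161.1 = 167.398.
Gain = 167.398 / 239.851 = 0.6979 → 0.698.

0.698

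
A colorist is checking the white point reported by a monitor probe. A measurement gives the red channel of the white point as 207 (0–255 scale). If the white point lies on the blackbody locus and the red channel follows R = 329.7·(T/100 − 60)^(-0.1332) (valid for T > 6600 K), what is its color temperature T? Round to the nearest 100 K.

(t − 60)^(-0.1332) = 207/329.7 = 0.62784.
t − 60 = 0.62784^(1/-0.1332) = 0.62784^(-7.508) = 32.933, so t = 92.933.
T = 100·t = 9293 K → 9300 K to the nearest 100 K.

9300 K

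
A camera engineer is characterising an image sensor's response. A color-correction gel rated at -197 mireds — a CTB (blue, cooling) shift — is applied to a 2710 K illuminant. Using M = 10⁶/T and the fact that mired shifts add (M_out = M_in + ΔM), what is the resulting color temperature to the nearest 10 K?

5810 K

M_in = 10⁶/2710 = 369.00 mireds.
M_out = 369.00 + (-197) = 172.00 mireds.
T_out = 10⁶/172.00 = 5813.8 K → 5810 K.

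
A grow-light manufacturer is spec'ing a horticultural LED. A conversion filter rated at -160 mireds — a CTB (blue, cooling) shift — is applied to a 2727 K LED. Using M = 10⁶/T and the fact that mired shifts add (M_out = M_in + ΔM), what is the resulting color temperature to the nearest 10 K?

4840 K

M_in = 10⁶/2727 = 366.70 mireds.
M_out = 366.70 + (-160) = 206.70 mireds.
T_out = 10⁶/206.70 = 4837.9 K → 4840 K.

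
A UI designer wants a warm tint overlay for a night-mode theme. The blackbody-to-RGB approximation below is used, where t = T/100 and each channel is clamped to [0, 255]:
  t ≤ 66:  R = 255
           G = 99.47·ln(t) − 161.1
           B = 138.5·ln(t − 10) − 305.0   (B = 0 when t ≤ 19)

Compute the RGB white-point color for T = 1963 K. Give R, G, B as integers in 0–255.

t = 1963/100 = 19.63; the t ≤ 66 branch applies.
R = 255 by definition for t ≤ 66.
G = 99.47·ln 19.63 − 161.1 = 99.47·2.9771 − 161.1 = 135.028.
B = 138.5·ln(19.63 − 10) − 305.0 = 138.5·ln 9.63 − 305.0 = 138.5·2.2649 − 305.0 = 8.686.
Rounded: (255, 135, 9).

R=255, G=135, B=9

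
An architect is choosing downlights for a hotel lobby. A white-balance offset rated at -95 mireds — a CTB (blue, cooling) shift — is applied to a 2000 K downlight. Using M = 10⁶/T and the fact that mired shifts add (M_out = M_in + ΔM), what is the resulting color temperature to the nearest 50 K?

2450 K

M_in = 10⁶/2000 = 500.00 mireds.
M_out = 500.00 + (-95) = 405.00 mireds.
T_out = 10⁶/405.00 = 2469.1 K → 2450 K.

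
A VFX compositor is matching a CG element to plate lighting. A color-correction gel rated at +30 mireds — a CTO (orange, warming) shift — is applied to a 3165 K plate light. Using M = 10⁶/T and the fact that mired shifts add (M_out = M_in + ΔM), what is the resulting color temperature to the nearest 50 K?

2900 K

M_in = 10⁶/3165 = 315.96 mireds.
M_out = 315.96 + (+30) = 345.96 mireds.
T_out = 10⁶/345.96 = 2890.5 K → 2900 K.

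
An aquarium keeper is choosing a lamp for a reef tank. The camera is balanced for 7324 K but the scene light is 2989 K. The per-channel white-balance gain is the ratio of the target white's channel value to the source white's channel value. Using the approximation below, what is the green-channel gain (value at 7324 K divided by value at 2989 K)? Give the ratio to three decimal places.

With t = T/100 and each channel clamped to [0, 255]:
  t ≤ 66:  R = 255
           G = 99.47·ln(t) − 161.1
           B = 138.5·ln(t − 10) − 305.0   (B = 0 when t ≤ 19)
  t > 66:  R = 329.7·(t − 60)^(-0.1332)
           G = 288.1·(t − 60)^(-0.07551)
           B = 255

1.340

At 2989 K (t = 29.89):
  G = 99.47·ln 29.89 − 161.1 = 99.47·3.3975 − 161.1 = 176.852.
At 7324 K (t = 73.24):
  G = 288.1·(73.24 − 60)^(-0.07551) = 288.1·13.24^(-0.07551) = 288.1·0.82278 = 237.044.
Gain = 237.044 / 176.852 = 1.3404 → 1.340.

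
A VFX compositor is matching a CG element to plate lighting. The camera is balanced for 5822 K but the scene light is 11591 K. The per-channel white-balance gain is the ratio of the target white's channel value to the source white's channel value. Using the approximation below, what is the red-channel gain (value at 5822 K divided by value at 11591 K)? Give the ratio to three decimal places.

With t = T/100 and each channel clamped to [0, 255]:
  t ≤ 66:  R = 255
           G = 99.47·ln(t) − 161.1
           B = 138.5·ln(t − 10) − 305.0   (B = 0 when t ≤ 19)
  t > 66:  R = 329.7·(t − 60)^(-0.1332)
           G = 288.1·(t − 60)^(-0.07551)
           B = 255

1.322

At 11591 K (t = 115.91):
  R = 329.7·(115.91 − 60)^(-0.1332) = 329.7·55.91^(-0.1332) = 329.7·0.58511 = 192.909.
At 5822 K (t = 58.22):
  R = 255 by definition for t ≤ 66.
Gain = 255.000 / 192.909 = 1.3219 → 1.322.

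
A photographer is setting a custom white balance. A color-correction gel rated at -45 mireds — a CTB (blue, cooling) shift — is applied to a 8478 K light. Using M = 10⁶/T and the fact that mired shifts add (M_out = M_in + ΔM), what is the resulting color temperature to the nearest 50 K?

13700 K

M_in = 10⁶/8478 = 117.95 mireds.
M_out = 117.95 + (-45) = 72.95 mireds.
T_out = 10⁶/72.95 = 13707.6 K → 13700 K.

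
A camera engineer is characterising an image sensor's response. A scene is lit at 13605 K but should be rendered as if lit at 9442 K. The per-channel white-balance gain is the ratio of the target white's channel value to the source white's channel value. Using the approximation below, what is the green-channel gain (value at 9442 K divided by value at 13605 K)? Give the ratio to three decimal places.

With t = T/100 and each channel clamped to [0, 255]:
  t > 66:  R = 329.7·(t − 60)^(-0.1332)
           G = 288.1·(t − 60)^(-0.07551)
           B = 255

1.062

At 13605 K (t = 136.05):
  G = 288.1·(136.05 − 60)^(-0.07551) = 288.1·76.05^(-0.07551) = 288.1·0.72104 = 207.731.
At 9442 K (t = 94.42):
  G = 288.1·(94.42 − 60)^(-0.07551) = 288.1·34.42^(-0.07551) = 288.1·0.76552 = 220.546.
Gain = 220.546 / 207.731 = 1.0617 → 1.062.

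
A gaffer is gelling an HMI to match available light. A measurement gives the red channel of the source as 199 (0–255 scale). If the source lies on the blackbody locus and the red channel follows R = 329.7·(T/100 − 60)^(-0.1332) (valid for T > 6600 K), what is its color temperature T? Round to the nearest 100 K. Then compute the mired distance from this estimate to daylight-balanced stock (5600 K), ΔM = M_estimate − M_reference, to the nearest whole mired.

(t − 60)^(-0.1332) = 199/329.7 = 0.60358.
t − 60 = 0.60358^(1/-0.1332) = 0.60358^(-7.508) = 44.273, so t = 104.273.
T = 100·t = 10427 K → 10400 K to the nearest 100 K.
M_estimate = 10⁶/10400 = 96.15; M_reference = 10⁶/5600 = 178.57.
ΔM = 96.15 − 178.57 = -82.42 → -82 mireds.

-82 mireds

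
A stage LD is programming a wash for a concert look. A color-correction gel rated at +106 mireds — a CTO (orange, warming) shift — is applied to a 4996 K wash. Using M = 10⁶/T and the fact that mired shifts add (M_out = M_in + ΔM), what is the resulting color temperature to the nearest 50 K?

3250 K

M_in = 10⁶/4996 = 200.16 mireds.
M_out = 200.16 + (+106) = 306.16 mireds.
T_out = 10⁶/306.16 = 3266.3 K → 3250 K.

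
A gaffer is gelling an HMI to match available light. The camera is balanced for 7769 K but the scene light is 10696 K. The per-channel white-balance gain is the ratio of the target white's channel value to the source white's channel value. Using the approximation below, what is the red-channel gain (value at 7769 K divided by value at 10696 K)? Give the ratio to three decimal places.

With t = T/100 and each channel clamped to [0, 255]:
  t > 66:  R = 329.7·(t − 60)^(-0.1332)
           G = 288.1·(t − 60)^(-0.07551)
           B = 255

1.139

At 10696 K (t = 106.96):
  R = 329.7·(106.96 − 60)^(-0.1332) = 329.7·46.96^(-0.1332) = 329.7·0.59886 = 197.444.
At 7769 K (t = 77.69):
  R = 329.7·(77.69 − 60)^(-0.1332) = 329.7·17.69^(-0.1332) = 329.7·0.68203 = 224.865.
Gain = 224.865 / 197.444 = 1.1389 → 1.139.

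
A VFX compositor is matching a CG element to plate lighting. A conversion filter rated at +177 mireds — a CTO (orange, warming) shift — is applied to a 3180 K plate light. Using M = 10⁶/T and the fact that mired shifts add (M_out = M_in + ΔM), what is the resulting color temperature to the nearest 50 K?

2050 K

M_in = 10⁶/3180 = 314.47 mireds.
M_out = 314.47 + (+177) = 491.47 mireds.
T_out = 10⁶/491.47 = 2034.7 K → 2050 K.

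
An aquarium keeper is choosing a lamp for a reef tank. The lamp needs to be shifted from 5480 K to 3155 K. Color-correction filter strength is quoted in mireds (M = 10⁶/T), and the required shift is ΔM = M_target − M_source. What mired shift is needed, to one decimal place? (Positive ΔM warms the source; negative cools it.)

M_source = 10⁶/5480 = 182.482; M_target = 10⁶/3155 = 316.957.
ΔM = 316.957 − 182.482 = 134.475 → +134.5 mireds, a warming shift.

+134.5 mireds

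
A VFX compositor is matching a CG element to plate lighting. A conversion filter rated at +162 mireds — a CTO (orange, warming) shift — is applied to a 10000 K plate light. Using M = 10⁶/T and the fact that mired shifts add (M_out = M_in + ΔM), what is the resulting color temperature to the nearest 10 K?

M_in = 10⁶/10000 = 100.00 mireds.
M_out = 100.00 + (+162) = 262.00 mireds.
T_out = 10⁶/262.00 = 3816.8 K → 3820 K.

3820 K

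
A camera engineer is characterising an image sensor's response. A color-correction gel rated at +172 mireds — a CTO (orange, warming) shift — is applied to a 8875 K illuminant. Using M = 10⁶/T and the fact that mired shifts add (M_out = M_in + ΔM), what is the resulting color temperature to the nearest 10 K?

M_in = 10⁶/8875 = 112.68 mireds.
M_out = 112.68 + (+172) = 284.68 mireds.
T_out = 10⁶/284.68 = 3512.8 K → 3510 K.

3510 K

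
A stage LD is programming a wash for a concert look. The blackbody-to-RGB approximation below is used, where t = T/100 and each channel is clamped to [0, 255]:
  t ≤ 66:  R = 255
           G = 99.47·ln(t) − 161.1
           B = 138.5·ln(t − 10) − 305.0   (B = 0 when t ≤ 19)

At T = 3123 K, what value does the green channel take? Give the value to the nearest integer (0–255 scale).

181

t = 3123/100 = 31.23; the t ≤ 66 branch applies.
G = 99.47·ln 31.23 − 161.1 = 99.47·3.4414 − 161.1 = 181.214.
Rounded: 181.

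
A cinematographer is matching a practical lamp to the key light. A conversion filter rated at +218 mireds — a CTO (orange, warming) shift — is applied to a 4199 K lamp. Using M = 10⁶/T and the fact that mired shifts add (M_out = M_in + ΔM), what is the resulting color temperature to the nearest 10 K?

2190 K

M_in = 10⁶/4199 = 238.15 mireds.
M_out = 238.15 + (+218) = 456.15 mireds.
T_out = 10⁶/456.15 = 2192.3 K → 2190 K.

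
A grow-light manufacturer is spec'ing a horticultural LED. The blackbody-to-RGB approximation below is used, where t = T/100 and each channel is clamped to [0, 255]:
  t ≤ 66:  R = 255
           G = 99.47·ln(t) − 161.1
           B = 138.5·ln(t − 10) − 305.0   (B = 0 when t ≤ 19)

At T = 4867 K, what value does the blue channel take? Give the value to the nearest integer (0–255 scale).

201

t = 4867/100 = 48.67; the t ≤ 66 branch applies.
B = 138.5·ln(48.67 − 10) − 305.0 = 138.5·ln 38.67 − 305.0 = 138.5·3.6551 − 305.0 = 201.226.
Rounded: 201.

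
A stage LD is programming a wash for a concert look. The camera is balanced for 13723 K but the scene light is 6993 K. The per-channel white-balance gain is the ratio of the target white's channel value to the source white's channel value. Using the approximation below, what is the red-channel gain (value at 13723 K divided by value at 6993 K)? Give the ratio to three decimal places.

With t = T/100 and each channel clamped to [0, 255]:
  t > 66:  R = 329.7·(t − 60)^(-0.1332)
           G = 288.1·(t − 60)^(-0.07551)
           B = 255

At 6993 K (t = 69.93):
  R = 329.7·(69.93 − 60)^(-0.1332) = 329.7·9.93^(-0.1332) = 329.7·0.73656 = 242.843.
At 13723 K (t = 137.23):
  R = 329.7·(137.23 − 60)^(-0.1332) = 329.7·77.23^(-0.1332) = 329.7·0.56046 = 184.785.
Gain = 184.785 / 242.843 = 0.7609 → 0.761.

0.761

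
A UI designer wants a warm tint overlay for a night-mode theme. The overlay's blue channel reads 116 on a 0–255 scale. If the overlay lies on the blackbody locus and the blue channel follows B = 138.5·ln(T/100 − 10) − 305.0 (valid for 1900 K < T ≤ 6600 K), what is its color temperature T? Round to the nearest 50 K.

ln(t − 10) = (116 + 305.0) / 138.5 = 3.0397.
t − 10 = e^3.0397 = 20.899, so t = 30.899.
T = 100·t = 3090 K → 3100 K to the nearest 50 K.

3100 K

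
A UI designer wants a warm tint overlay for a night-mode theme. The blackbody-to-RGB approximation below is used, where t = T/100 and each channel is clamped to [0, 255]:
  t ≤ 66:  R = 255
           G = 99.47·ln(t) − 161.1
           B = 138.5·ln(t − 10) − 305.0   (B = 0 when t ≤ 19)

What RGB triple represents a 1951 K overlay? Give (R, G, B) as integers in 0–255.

t = 1951/100 = 19.51; the t ≤ 66 branch applies.
R = 255 by definition for t ≤ 66.
G = 99.47·ln 19.51 − 161.1 = 99.47·2.9709 − 161.1 = 134.418.
B = 138.5·ln(19.51 − 10) − 305.0 = 138.5·ln 9.51 − 305.0 = 138.5·2.2523 − 305.0 = 6.950.
Rounded: (255, 134, 7).

(255, 134, 7)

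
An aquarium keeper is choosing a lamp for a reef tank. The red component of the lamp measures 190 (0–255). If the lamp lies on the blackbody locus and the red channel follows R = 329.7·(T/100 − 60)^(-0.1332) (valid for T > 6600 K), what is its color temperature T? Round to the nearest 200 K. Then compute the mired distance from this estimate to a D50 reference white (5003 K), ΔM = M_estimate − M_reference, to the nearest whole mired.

(t − 60)^(-0.1332) = 190/329.7 = 0.57628.
t − 60 = 0.57628^(1/-0.1332) = 0.57628^(-7.508) = 62.667, so t = 122.667.
T = 100·t = 12267 K → 12200 K to the nearest 200 K.
M_estimate = 10⁶/12200 = 81.97; M_reference = 10⁶/5003 = 199.88.
ΔM = 81.97 − 199.88 = -117.91 → -118 mireds.

-118 mireds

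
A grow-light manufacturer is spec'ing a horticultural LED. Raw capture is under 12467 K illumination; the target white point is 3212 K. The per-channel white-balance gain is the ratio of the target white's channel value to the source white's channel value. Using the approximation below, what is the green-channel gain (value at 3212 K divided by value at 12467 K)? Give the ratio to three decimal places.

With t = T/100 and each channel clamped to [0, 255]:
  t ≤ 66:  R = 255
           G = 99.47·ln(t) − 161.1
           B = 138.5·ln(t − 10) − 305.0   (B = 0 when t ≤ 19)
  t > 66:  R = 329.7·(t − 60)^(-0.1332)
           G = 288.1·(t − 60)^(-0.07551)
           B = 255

0.875

At 12467 K (t = 124.67):
  G = 288.1·(124.67 − 60)^(-0.07551) = 288.1·64.67^(-0.07551) = 288.1·0.72992 = 210.289.
At 3212 K (t = 32.12):
  G = 99.47·ln 32.12 − 161.1 = 99.47·3.4695 − 161.1 = 184.009.
Gain = 184.009 / 210.289 = 0.8750 → 0.875.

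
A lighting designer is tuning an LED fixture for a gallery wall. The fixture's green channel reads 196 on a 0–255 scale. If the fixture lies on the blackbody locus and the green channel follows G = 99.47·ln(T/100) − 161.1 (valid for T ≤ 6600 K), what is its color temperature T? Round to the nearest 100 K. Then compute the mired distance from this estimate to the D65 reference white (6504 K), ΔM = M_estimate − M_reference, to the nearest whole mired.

ln t = (196 + 161.1) / 99.47 = 3.5900.
t = e^3.5900 = 36.235.
T = 100·t = 3624 K → 3600 K to the nearest 100 K.
M_estimate = 10⁶/3600 = 277.78; M_reference = 10⁶/6504 = 153.75.
ΔM = 277.78 − 153.75 = 124.03 → +124 mireds.

+124 mireds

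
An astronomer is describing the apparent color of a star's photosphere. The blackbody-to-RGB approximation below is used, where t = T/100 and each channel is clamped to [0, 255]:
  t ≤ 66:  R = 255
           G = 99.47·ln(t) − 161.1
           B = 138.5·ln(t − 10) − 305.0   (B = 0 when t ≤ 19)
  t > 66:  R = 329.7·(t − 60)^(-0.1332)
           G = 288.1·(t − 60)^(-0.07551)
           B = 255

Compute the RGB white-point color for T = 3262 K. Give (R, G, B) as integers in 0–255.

t = 3262/100 = 32.62; the t ≤ 66 branch applies.
R = 255 by definition for t ≤ 66.
G = 99.47·ln 32.62 − 161.1 = 99.47·3.4849 − 161.1 = 185.546.
B = 138.5·ln(32.62 − 10) − 305.0 = 138.5·ln 22.62 − 305.0 = 138.5·3.1188 − 305.0 = 126.959.
Rounded: (255, 186, 127).

(255, 186, 127)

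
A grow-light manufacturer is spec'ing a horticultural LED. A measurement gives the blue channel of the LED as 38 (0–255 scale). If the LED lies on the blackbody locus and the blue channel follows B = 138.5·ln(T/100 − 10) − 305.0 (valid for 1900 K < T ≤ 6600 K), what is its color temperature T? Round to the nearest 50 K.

ln(t − 10) = (38 + 305.0) / 138.5 = 2.4765.
t − 10 = e^2.4765 = 11.900, so t = 21.900.
T = 100·t = 2190 K → 2200 K to the nearest 50 K.

2200 K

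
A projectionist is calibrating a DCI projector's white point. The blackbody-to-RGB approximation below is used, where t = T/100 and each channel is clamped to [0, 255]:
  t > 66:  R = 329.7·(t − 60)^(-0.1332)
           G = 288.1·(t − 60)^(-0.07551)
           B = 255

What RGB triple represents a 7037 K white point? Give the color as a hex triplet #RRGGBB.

#F1F1FF

t = 7037/100 = 70.37; the t > 66 branch applies.
R = 329.7·(70.37 − 60)^(-0.1332) = 329.7·10.37^(-0.1332) = 329.7·0.73232 = 241.444.
G = 288.1·(70.37 − 60)^(-0.07551) = 288.1·10.37^(-0.07551) = 288.1·0.83811 = 241.458.
B = 255 by definition for t > 66.
Rounded: (241, 241, 255).
In hex: #F1F1FF.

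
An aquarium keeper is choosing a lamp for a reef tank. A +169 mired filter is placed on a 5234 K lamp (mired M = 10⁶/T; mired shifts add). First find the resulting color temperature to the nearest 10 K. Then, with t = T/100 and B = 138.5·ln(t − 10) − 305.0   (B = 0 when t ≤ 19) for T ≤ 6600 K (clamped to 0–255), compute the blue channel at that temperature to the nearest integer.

94

M_in = 10⁶/5234 = 191.06; M_out = 191.06 + (+169) = 360.06.
T_out = 10⁶/360.06 = 2777.3 K → 2780 K; t = 27.8.
B = 138.5·ln(27.8 − 10) − 305.0 = 138.5·ln 17.8 − 305.0 = 138.5·2.8792 − 305.0 = 93.769.
Rounded: 94.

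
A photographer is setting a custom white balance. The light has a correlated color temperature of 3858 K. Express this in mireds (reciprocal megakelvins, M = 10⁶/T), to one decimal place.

259.2 mireds

M = 10⁶ / 3858 = 259.202 → 259.2 mireds.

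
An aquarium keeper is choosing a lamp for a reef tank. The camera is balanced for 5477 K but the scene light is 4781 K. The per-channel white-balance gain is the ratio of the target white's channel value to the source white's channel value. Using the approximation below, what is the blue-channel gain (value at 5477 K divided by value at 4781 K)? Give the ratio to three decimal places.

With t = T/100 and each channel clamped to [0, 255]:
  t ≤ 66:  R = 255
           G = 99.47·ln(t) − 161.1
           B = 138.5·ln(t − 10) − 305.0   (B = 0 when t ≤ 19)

1.118

At 4781 K (t = 47.81):
  B = 138.5·ln(47.81 − 10) − 305.0 = 138.5·ln 37.81 − 305.0 = 138.5·3.6326 − 305.0 = 198.111.
At 5477 K (t = 54.77):
  B = 138.5·ln(54.77 − 10) − 305.0 = 138.5·ln 44.77 − 305.0 = 138.5·3.8015 − 305.0 = 221.513.
Gain = 221.513 / 198.111 = 1.1181 → 1.118.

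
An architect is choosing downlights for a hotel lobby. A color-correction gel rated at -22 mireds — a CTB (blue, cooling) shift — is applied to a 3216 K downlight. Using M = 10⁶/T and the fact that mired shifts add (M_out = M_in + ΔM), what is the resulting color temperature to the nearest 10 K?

M_in = 10⁶/3216 = 310.95 mireds.
M_out = 310.95 + (-22) = 288.95 mireds.
T_out = 10⁶/288.95 = 3460.9 K → 3460 K.

3460 K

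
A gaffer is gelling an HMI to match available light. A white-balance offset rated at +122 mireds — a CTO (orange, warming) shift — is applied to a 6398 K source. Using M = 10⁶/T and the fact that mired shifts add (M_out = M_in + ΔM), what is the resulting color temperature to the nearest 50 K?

3600 K

M_in = 10⁶/6398 = 156.30 mireds.
M_out = 156.30 + (+122) = 278.30 mireds.
T_out = 10⁶/278.30 = 3593.3 K → 3600 K.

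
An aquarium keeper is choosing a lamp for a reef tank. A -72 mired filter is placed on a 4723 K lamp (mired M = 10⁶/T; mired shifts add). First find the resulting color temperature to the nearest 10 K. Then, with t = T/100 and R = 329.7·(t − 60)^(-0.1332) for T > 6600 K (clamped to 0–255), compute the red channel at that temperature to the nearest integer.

M_in = 10⁶/4723 = 211.73; M_out = 211.73 + (-72) = 139.73.
T_out = 10⁶/139.73 = 7156.7 K → 7160 K; t = 71.6.
R = 329.7·(71.6 − 60)^(-0.1332) = 329.7·11.6^(-0.1332) = 329.7·0.72146 = 237.866.
Rounded: 238.

238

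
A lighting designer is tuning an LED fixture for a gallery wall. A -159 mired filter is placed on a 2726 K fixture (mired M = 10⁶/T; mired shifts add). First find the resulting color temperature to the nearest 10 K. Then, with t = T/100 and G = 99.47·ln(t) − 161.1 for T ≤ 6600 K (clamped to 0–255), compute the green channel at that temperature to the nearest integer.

M_in = 10⁶/2726 = 366.84; M_out = 366.84 + (-159) = 207.84.
T_out = 10⁶/207.84 = 4811.4 K → 4810 K; t = 48.1.
G = 99.47·ln 48.1 − 161.1 = 99.47·3.8733 − 161.1 = 224.175.
Rounded: 224.

224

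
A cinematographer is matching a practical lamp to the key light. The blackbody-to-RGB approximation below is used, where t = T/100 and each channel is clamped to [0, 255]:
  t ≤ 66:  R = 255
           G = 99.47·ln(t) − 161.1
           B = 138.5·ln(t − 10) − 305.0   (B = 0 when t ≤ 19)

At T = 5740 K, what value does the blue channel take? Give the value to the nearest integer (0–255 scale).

229

t = 5740/100 = 57.4; the t ≤ 66 branch applies.
B = 138.5·ln(57.4 − 10) − 305.0 = 138.5·ln 47.4 − 305.0 = 138.5·3.8586 − 305.0 = 229.419.
Rounded: 229.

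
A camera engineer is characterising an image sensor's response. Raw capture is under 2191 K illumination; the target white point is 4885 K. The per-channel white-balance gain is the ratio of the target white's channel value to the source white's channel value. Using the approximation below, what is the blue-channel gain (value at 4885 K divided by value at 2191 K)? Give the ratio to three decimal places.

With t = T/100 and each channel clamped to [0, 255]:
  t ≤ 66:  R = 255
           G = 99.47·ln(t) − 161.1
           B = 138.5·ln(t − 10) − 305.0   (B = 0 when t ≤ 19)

5.296

At 2191 K (t = 21.91):
  B = 138.5·ln(21.91 − 10) − 305.0 = 138.5·ln 11.91 − 305.0 = 138.5·2.4774 − 305.0 = 38.117.
At 4885 K (t = 48.85):
  B = 138.5·ln(48.85 − 10) − 305.0 = 138.5·ln 38.85 − 305.0 = 138.5·3.6597 − 305.0 = 201.870.
Gain = 201.870 / 38.117 = 5.2961 → 5.296.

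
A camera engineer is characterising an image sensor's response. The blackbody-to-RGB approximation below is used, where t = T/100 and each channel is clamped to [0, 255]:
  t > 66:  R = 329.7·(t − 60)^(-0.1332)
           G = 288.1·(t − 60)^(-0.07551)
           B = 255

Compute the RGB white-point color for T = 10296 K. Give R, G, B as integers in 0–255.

t = 10296/100 = 102.96; the t > 66 branch applies.
R = 329.7·(102.96 − 60)^(-0.1332) = 329.7·42.96^(-0.1332) = 329.7·0.60600 = 199.800.
G = 288.1·(102.96 − 60)^(-0.07551) = 288.1·42.96^(-0.07551) = 288.1·0.75281 = 216.886.
B = 255 by definition for t > 66.
Rounded: (200, 217, 255).

R=200, G=217, B=255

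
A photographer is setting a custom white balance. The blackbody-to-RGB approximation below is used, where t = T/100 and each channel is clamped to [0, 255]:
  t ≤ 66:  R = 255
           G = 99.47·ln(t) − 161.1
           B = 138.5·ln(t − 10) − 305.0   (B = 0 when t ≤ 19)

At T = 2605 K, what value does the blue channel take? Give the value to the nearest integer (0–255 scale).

t = 2605/100 = 26.05; the t ≤ 66 branch applies.
B = 138.5·ln(26.05 − 10) − 305.0 = 138.5·ln 16.05 − 305.0 = 138.5·2.7757 − 305.0 = 79.436.
Rounded: 79.

79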